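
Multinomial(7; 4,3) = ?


7! = 5040
Denominator: 4!=24 * 3!=6
Coefficient = 5040 / 144 = 35

35


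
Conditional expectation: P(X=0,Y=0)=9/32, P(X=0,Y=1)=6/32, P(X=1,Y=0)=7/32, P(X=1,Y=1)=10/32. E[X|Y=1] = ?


P(Y=1) = 16/32
E[X|Y=1] = (0*6 + 1*10)/16 = 10/16 = 5/8

5/8


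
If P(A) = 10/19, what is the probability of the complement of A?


P(A') = 1 - P(A) = 1 - 10/19 = 9/19

9/19


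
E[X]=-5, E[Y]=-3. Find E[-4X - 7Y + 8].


E[-4X - 7Y + 8] = -4*E[X] - 7*E[Y] + 8
= (-4)*(-5) + (-7)*(-3) + (8)
= 20 + 21 + 8 = 49

49


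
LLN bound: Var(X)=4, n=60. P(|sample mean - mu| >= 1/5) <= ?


Var(Xbar) = Var(X)/n = 4/60
Chebyshev: P(|Xbar-mu| >= 1/5) <= Var(Xbar)/(1/5)^2 = (1/15)/(1/25) = 5/3
Bound exceeds 1, so trivial bound: 1

1


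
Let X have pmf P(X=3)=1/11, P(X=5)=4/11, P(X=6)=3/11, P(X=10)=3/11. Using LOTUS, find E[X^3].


E[X^3] = sum(g(x)*P(x))
= 27*1/11 + 125*4/11 + 216*3/11 + 1000*3/11
= 4175/11

4175/11


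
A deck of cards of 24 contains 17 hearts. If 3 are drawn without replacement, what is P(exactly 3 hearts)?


P(X=3) = C(17,3)*C(7,0) / C(24,3)
= 680*1 / 2024
= 680/2024 = 85/253

85/253


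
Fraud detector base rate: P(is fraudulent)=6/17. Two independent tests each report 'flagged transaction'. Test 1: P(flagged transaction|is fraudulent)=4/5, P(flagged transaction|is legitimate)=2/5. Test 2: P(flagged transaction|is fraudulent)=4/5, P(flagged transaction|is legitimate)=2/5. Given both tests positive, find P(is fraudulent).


After test 1: P(+) = 4/5*6/17 + 2/5*11/17 = 46/85
P(B|+) = (24/85)/(46/85) = 12/23
After test 2 (use post1 as new prior): P(+) = 4/5*12/23 + 2/5*11/23 = 14/23
P(B|+,+) = (48/115)/(14/23) = 24/35

24/35


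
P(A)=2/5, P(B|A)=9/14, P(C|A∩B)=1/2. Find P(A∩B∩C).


P(A∩B∩C) = P(A) * P(B|A) * P(C|A∩B)
= 2/5 * 9/14 * 1/2
= 9/35 * 1/2 = 9/70

9/70


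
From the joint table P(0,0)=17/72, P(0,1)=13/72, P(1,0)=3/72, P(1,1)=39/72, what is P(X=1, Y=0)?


Read from table: P(X=1, Y=0) = 3/72 = 1/24

1/24


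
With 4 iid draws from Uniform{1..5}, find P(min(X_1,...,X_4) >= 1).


P(min >= 1) = P(all X_i >= 1) = (P(X_1 >= 1))^4
= (5/5)^4 = 1^4 = 1

1


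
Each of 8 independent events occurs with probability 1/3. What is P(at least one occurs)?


P(at least one) = 1 - P(none)
P(none) = (1 - 1/3)^8 = (2/3)^8 = 256/6561
P(at least one) = 1 - 256/6561 = 6305/6561

6305/6561


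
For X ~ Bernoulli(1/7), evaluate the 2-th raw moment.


For Bernoulli: X in {0,1}
E[X^2] = 0^2*(1-1/7) + 1^2*1/7 = 1/7

1/7


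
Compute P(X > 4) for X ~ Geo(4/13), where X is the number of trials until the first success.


P(X > 4) = P(first 4 trials all fail) = (1-p)^4 = (9/13)^4 = 6561/28561

6561/28561


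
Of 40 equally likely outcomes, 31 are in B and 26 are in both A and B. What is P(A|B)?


P(A|B) = P(A∩B)/P(B) = (26/40)/(31/40) = 26/31

26/31


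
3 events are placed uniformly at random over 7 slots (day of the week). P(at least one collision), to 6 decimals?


P(all different) = prod((7-i)/7 for i=0..2) = 0.612245
P(at least one match) = 1 - 0.612245 = 0.387755

0.387755


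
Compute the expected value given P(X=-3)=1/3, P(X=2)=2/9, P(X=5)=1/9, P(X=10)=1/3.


E[X] = sum(x * P(x))
= -3*1/3 + 2*2/9 + 5*1/9 + 10*1/3
= 10/3

10/3


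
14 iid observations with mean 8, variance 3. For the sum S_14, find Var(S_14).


By independence, Var(S_n) = n*Var(X_1) = 14*3 = 42

42


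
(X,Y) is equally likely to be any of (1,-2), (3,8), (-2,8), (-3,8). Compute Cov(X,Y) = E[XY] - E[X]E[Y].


E[X]=-1/4, E[Y]=11/2, E[XY]=-9/2
Cov(X,Y) = E[XY] - E[X]E[Y] = -9/2 + 1/4*11/2 = -25/8

-25/8


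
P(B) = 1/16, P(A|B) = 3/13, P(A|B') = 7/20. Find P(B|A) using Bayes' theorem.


P(A) = P(A|B)P(B) + P(A|B')P(B') = 3/13*1/16 + 7/20*15/16 = 285/832
P(B|A) = P(A|B)P(B)/P(A) = (3/208)/(285/832) = 4/95

4/95


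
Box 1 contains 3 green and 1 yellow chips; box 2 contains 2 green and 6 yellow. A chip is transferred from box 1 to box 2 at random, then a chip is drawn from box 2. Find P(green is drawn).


P(transfer green) = 3/4; P(transfer yellow) = 1/4
If green transferred: Urn II has 3 green of 9, so P(green|green moved) = 1/3
If yellow transferred: Urn II has 2 green of 9, so P(green|yellow moved) = 2/9
By total probability: P(green) = 3/4*1/3 + 1/4*2/9 = 11/36

11/36


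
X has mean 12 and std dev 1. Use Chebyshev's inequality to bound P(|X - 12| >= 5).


k = 5/1 = 5
Chebyshev: P(|X-mu| >= k*sigma) <= 1/k^2 = 1/5^2 = 1/25

1/25


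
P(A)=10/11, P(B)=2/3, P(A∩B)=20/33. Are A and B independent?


P(A)*P(B) = 10/11*2/3 = 20/33
P(A∩B) = 20/33, which equals P(A)P(B), so independent

Yes, A and B are independent


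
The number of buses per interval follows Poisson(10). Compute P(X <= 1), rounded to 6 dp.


P(X<=1) = e^(-10)*10^0/0! + e^(-10)*10^1/1!
≈ 0.0000453999 + 0.0004539993
= 0.0004993992
≈ 0.000499

0.000499


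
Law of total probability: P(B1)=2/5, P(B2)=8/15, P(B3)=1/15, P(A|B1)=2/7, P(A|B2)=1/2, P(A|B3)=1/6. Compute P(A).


P(A) = P(A|B1)P(B1) + P(A|B2)P(B2) + P(A|B3)P(B3)
= 2/7*2/5 + 1/2*8/15 + 1/6*1/15
= 4/35 + 4/15 + 1/90 = 247/630

247/630


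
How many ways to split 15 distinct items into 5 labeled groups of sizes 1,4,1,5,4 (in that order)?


15! = 1307674368000
Denominator: 1!=1 * 4!=24 * 1!=1 * 5!=120 * 4!=24
Coefficient = 1307674368000 / 69120 = 18918900

18918900


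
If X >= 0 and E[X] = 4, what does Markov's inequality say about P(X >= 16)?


Markov: P(X >= a) <= E[X]/a
P(X >= 16) <= 4/16 = 1/4

1/4


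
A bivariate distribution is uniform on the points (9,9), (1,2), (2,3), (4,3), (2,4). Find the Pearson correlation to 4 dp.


Cov(X,Y) = 6.6800, Var(X) = 8.2400, Var(Y) = 6.1600
rho = Cov/(sqrt(VarX)*sqrt(VarY)) = 0.9376

0.9376


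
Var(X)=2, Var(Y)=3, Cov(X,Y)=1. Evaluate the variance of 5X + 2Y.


Var(5X + 2Y) = 5^2*Var(X) + 2^2*Var(Y) + 2*5*2*Cov(X,Y)
= 25*2 + 4*3 + 20*1
= 50 + 12 + 20 = 82

82


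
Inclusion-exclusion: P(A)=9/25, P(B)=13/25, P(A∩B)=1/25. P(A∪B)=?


P(A∪B) = P(A) + P(B) - P(A∩B)
= 9/25 + 13/25 - 1/25 = 21/25

21/25


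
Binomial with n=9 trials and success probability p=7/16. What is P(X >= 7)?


P(X>=7) = P(X=7) + P(X=8) + P(X=9)
= 600362847/17179869184 + 466948881/68719476736 + 40353607/68719476736
= 727188469/17179869184

727188469/17179869184


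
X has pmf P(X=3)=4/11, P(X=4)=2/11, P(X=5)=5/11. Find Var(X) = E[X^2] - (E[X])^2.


E[X] = 45/11, E[X^2] = 193/11
Var(X) = E[X^2] - (E[X])^2 = 193/11 - (45/11)^2 = 98/121

98/121


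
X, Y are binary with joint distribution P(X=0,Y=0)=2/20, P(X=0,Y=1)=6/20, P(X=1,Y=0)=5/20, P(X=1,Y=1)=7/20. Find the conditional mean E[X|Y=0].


P(Y=0) = 7/20
E[X|Y=0] = (0*2 + 1*5)/7 = 5/7

5/7


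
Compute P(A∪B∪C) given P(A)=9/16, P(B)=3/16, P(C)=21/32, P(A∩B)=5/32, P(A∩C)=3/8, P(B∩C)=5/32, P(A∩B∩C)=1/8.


P(A∪B∪C) = P(A)+P(B)+P(C) - P(AB)-P(AC)-P(BC) + P(ABC)
= 9/16+3/16+21/32 - 5/32-3/8-5/32 + 1/8
= 27/32

27/32


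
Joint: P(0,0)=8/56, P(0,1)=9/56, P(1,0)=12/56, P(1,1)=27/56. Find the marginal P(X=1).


P(X=1) = P(1,0)+P(1,1) = 12/56 + 27/56 = 39/56

39/56


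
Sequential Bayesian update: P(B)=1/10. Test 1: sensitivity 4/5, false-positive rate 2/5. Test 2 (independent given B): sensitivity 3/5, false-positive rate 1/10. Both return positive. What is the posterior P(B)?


After test 1: P(+) = 4/5*1/10 + 2/5*9/10 = 11/25
P(B|+) = (2/25)/(11/25) = 2/11
After test 2 (use post1 as new prior): P(+) = 3/5*2/11 + 1/10*9/11 = 21/110
P(B|+,+) = (6/55)/(21/110) = 4/7

4/7


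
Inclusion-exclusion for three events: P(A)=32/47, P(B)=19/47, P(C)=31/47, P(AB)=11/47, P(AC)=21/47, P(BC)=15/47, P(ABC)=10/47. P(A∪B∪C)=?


P(A∪B∪C) = P(A)+P(B)+P(C) - P(AB)-P(AC)-P(BC) + P(ABC)
= 32/47+19/47+31/47 - 11/47-21/47-15/47 + 10/47
= 45/47

45/47


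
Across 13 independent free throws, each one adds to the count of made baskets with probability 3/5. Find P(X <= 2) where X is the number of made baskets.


P(X<=2) = P(X=0) + P(X=1) + P(X=2)
= 8192/1220703125 + 159744/1220703125 + 1437696/1220703125
= 1605632/1220703125

1605632/1220703125


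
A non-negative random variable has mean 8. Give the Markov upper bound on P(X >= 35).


Markov: P(X >= a) <= E[X]/a
P(X >= 35) <= 8/35

8/35


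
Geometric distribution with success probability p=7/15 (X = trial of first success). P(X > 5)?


P(X > 5) = P(first 5 trials all fail) = (1-p)^5 = (8/15)^5 = 32768/759375

32768/759375


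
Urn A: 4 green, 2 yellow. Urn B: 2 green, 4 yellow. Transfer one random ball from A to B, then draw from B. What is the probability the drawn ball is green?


P(transfer green) = 4/6 = 2/3; P(transfer yellow) = 1/3
If green transferred: Urn II has 3 green of 7, so P(green|green moved) = 3/7
If yellow transferred: Urn II has 2 green of 7, so P(green|yellow moved) = 2/7
By total probability: P(green) = 2/3*3/7 + 1/3*2/7 = 8/21

8/21


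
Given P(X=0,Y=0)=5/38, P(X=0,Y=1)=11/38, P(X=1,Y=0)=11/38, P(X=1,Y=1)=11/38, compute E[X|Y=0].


P(Y=0) = 16/38
E[X|Y=0] = (0*5 + 1*11)/16 = 11/16

11/16


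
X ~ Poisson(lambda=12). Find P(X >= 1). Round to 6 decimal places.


P(X>=1) = 1 - P(X<=0) = 1 - (e^(-12)*12^0/0!)
≈ 1 - 0.0000061442 = 0.9999938558
≈ 0.999994

0.999994


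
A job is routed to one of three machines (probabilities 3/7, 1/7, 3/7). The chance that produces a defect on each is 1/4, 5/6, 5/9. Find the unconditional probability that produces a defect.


P(A) = P(A|B1)P(B1) + P(A|B2)P(B2) + P(A|B3)P(B3)
= 1/4*3/7 + 5/6*1/7 + 5/9*3/7
= 3/28 + 5/42 + 5/21 = 13/28

13/28


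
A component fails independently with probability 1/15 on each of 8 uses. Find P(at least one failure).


P(at least one) = 1 - P(none)
P(none) = (1 - 1/15)^8 = (14/15)^8 = 1475789056/2562890625
P(at least one) = 1 - 1475789056/2562890625 = 1087101569/2562890625

1087101569/2562890625


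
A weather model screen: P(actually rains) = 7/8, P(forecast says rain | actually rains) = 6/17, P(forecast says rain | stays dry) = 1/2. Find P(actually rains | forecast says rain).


P(A) = P(A|B)P(B) + P(A|B')P(B') = 6/17*7/8 + 1/2*1/8 = 101/272
P(B|A) = P(A|B)P(B)/P(A) = (21/68)/(101/272) = 84/101

84/101


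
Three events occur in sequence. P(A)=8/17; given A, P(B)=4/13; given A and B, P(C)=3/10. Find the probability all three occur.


P(A∩B∩C) = P(A) * P(B|A) * P(C|A∩B)
= 8/17 * 4/13 * 3/10
= 32/221 * 3/10 = 48/1105

48/1105


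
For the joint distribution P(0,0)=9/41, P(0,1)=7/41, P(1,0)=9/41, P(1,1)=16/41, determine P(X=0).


P(X=0) = P(0,0)+P(0,1) = 9/41 + 7/41 = 16/41

16/41


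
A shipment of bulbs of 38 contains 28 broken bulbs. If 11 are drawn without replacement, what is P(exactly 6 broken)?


P(X=6) = C(28,6)*C(10,5) / C(38,11)
= 376740*252 / 1203322288
= 94938480/1203322288 = 847665/10743949

847665/10743949


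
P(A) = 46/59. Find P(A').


P(A') = 1 - P(A) = 1 - 46/59 = 13/59

13/59


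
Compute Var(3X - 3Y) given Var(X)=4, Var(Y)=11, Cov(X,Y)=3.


Var(3X - 3Y) = 3^2*Var(X) + (-3)^2*Var(Y) + 2*3*(-3)*Cov(X,Y)
= 9*4 + 9*11 - 18*3
= 36 + 99 - 54 = 81

81


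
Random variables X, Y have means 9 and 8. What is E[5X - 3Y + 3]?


E[5X - 3Y + 3] = 5*E[X] - 3*E[Y] + 3
= (5)*(9) + (-3)*(8) + (3)
= 45 - 24 + 3 = 24

24


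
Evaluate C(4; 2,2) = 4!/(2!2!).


4! = 24
Denominator: 2!=2 * 2!=2
Coefficient = 24 / 4 = 6

6


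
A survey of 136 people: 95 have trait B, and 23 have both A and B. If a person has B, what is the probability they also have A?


P(A|B) = P(A∩B)/P(B) = (23/136)/(95/136) = 23/95

23/95


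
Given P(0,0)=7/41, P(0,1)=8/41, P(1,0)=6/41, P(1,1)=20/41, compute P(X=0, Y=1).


Read from table: P(X=0, Y=1) = 8/41

8/41


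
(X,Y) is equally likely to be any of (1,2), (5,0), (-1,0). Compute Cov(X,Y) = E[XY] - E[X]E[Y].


E[X]=5/3, E[Y]=2/3, E[XY]=2/3
Cov(X,Y) = E[XY] - E[X]E[Y] = 2/3 - 5/3*2/3 = -4/9

-4/9


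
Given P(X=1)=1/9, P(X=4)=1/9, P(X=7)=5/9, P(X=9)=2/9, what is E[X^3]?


E[X^3] = sum(g(x)*P(x))
= 1*1/9 + 64*1/9 + 343*5/9 + 729*2/9
= 3238/9

3238/9


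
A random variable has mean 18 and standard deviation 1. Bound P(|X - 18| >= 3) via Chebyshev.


k = 3/1 = 3
Chebyshev: P(|X-mu| >= k*sigma) <= 1/k^2 = 1/3^2 = 1/9

1/9


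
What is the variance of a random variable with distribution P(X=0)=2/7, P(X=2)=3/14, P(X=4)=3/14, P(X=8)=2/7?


E[X] = 25/7, E[X^2] = 158/7
Var(X) = E[X^2] - (E[X])^2 = 158/7 - (25/7)^2 = 481/49

481/49


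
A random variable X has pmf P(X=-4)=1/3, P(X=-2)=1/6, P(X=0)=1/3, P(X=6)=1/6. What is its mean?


E[X] = sum(x * P(x))
= -4*1/3 - 2*1/6 + 0*1/3 + 6*1/6
= -2/3

-2/3


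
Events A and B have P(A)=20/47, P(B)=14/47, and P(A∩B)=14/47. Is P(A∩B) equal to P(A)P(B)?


P(A)*P(B) = 20/47*14/47 = 280/2209
P(A∩B) = 14/47 != 280/2209, so not independent

No, A and B are not independent


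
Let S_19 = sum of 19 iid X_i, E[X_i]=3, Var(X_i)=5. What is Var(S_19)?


By independence, Var(S_n) = n*Var(X_1) = 19*5 = 95

95


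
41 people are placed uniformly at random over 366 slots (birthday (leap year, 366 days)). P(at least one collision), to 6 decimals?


P(all different) = prod((366-i)/366 for i=0..40) = 0.097493
P(at least one match) = 1 - 0.097493 = 0.902507

0.902507


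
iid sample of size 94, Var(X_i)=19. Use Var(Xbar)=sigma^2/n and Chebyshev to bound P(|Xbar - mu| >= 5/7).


Var(Xbar) = Var(X)/n = 19/94
Chebyshev: P(|Xbar-mu| >= 5/7) <= Var(Xbar)/(5/7)^2 = (19/94)/(25/49) = 931/2350

931/2350


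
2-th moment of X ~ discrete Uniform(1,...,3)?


E[X^2] = (1/3) * sum(x^2 for x=1..3)
= 14/3

14/3


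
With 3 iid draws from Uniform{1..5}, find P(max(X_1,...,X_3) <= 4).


P(max <= 4) = P(all X_i <= 4) = (P(X_1 <= 4))^3
= (4/5)^3 = 64/125

64/125


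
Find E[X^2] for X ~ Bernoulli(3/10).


For Bernoulli: X in {0,1}
E[X^2] = 0^2*(1-3/10) + 1^2*3/10 = 3/10

3/10


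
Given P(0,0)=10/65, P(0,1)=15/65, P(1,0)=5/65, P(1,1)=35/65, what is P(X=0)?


P(X=0) = P(0,0)+P(0,1) = 10/65 + 15/65 = 25/65 = 5/13

5/13


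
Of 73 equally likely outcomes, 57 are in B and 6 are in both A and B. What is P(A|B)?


P(A|B) = P(A∩B)/P(B) = (6/73)/(57/73) = 6/57 = 2/19

2/19


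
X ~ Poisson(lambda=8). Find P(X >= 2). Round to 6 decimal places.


P(X>=2) = 1 - P(X<=1) = 1 - (e^(-8)*8^0/0! + e^(-8)*8^1/1!)
≈ 1 - (0.0003354626 + 0.0026837010)
= 1 - 0.0030191636 = 0.9969808364
≈ 0.996981

0.996981


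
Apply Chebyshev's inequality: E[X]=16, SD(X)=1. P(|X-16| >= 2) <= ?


k = 2/1 = 2
Chebyshev: P(|X-mu| >= k*sigma) <= 1/k^2 = 1/2^2 = 1/4

1/4


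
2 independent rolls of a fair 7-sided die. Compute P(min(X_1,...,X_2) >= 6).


P(min >= 6) = P(all X_i >= 6) = (P(X_1 >= 6))^2
= (2/7)^2 = 4/49

4/49


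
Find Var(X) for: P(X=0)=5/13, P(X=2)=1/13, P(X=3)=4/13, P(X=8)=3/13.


E[X] = 38/13, E[X^2] = 232/13
Var(X) = E[X^2] - (E[X])^2 = 232/13 - (38/13)^2 = 1572/169

1572/169


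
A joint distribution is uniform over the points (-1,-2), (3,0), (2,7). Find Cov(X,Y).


E[X]=4/3, E[Y]=5/3, E[XY]=16/3
Cov(X,Y) = E[XY] - E[X]E[Y] = 16/3 - 4/3*5/3 = 28/9

28/9


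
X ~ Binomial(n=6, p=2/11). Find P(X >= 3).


P(X>=3) = P(X=3) + P(X=4) + P(X=5) + P(X=6)
= 116640/1771561 + 19440/1771561 + 1728/1771561 + 64/1771561
= 137872/1771561

137872/1771561


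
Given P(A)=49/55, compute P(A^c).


P(A') = 1 - P(A) = 1 - 49/55 = 6/55

6/55


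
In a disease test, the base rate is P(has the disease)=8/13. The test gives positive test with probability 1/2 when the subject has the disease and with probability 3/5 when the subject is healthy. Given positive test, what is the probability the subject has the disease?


P(A) = P(A|B)P(B) + P(A|B')P(B') = 1/2*8/13 + 3/5*5/13 = 7/13
P(B|A) = P(A|B)P(B)/P(A) = (4/13)/(7/13) = 4/7

4/7


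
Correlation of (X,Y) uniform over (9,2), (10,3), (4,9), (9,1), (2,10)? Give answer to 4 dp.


Cov(X,Y) = -11.4000, Var(X) = 10.1600, Var(Y) = 14.0000
rho = Cov/(sqrt(VarX)*sqrt(VarY)) = -0.9559

-0.9559


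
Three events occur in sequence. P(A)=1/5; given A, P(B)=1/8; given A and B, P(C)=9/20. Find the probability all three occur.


P(A∩B∩C) = P(A) * P(B|A) * P(C|A∩B)
= 1/5 * 1/8 * 9/20
= 1/40 * 9/20 = 9/800

9/800


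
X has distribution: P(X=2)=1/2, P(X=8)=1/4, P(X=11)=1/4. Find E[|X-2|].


E[|X-2|] = sum(g(x)*P(x))
= 0*1/2 + 6*1/4 + 9*1/4
= 15/4

15/4


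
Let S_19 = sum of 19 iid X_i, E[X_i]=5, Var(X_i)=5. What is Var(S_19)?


By independence, Var(S_n) = n*Var(X_1) = 19*5 = 95

95


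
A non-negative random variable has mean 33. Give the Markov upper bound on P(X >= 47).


Markov: P(X >= a) <= E[X]/a
P(X >= 47) <= 33/47

33/47


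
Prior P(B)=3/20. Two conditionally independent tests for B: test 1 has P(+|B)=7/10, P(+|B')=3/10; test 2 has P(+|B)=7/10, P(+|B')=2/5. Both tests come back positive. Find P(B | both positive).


After test 1: P(+) = 7/10*3/20 + 3/10*17/20 = 9/25
P(B|+) = (21/200)/(9/25) = 7/24
After test 2 (use post1 as new prior): P(+) = 7/10*7/24 + 2/5*17/24 = 39/80
P(B|+,+) = (49/240)/(39/80) = 49/117

49/117


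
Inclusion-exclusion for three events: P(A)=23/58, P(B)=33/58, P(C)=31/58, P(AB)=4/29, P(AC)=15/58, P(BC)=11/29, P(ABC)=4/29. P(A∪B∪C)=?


P(A∪B∪C) = P(A)+P(B)+P(C) - P(AB)-P(AC)-P(BC) + P(ABC)
= 23/58+33/58+31/58 - 4/29-15/58-11/29 + 4/29
= 25/29

25/29


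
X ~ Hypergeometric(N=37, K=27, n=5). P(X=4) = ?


P(X=4) = C(27,4)*C(10,1) / C(37,5)
= 17550*10 / 435897
= 175500/435897 = 19500/48433

19500/48433


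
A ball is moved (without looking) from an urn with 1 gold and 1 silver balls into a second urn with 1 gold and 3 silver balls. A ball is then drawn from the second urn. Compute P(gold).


P(transfer gold) = 1/2; P(transfer silver) = 1/2
If gold transferred: Urn II has 2 gold of 5, so P(gold|gold moved) = 2/5
If silver transferred: Urn II has 1 gold of 5, so P(gold|silver moved) = 1/5
By total probability: P(gold) = 1/2*2/5 + 1/2*1/5 = 3/10

3/10


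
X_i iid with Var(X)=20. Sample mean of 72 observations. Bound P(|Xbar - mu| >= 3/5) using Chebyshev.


Var(Xbar) = Var(X)/n = 20/72
Chebyshev: P(|Xbar-mu| >= 3/5) <= Var(Xbar)/(3/5)^2 = (5/18)/(9/25) = 125/162

125/162


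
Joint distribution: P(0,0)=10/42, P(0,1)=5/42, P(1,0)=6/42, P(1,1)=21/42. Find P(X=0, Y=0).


Read from table: P(X=0, Y=0) = 10/42 = 5/21

5/21


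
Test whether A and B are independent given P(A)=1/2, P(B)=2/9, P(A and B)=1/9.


P(A)*P(B) = 1/2*2/9 = 1/9
P(A∩B) = 1/9, which equals P(A)P(B), so independent

Yes, A and B are independent


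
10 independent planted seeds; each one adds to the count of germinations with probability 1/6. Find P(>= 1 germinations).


P(at least one) = 1 - P(none)
P(none) = (1 - 1/6)^10 = (5/6)^10 = 9765625/60466176
P(at least one) = 1 - 9765625/60466176 = 50700551/60466176

50700551/60466176


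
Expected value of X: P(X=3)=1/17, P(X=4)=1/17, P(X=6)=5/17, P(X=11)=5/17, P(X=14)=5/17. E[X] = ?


E[X] = sum(x * P(x))
= 3*1/17 + 4*1/17 + 6*5/17 + 11*5/17 + 14*5/17
= 162/17

162/17


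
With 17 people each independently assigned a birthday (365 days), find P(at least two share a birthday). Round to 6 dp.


P(all different) = prod((365-i)/365 for i=0..16) = 0.684992
P(at least one match) = 1 - 0.684992 = 0.315008

0.315008


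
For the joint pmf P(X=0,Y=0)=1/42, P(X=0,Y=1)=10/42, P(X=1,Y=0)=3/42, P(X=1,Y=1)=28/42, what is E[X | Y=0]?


P(Y=0) = 4/42
E[X|Y=0] = (0*1 + 1*3)/4 = 3/4

3/4


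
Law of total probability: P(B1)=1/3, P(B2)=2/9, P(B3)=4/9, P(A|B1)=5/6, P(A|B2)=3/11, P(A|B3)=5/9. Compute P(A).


P(A) = P(A|B1)P(B1) + P(A|B2)P(B2) + P(A|B3)P(B3)
= 5/6*1/3 + 3/11*2/9 + 5/9*4/9
= 5/18 + 2/33 + 20/81 = 1043/1782

1043/1782


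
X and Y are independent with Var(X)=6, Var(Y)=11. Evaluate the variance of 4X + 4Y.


Independence => Cov(X,Y)=0
Var(4X + 4Y) = 4^2*Var(X) + 4^2*Var(Y)
= 16*6 + 16*11 = 272

272


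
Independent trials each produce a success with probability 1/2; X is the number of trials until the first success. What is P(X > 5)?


P(X > 5) = P(first 5 trials all fail) = (1-p)^5 = (1/2)^5 = 1/32

1/32


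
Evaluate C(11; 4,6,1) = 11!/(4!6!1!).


11! = 39916800
Denominator: 4!=24 * 6!=720 * 1!=1
Coefficient = 39916800 / 17280 = 2310

2310


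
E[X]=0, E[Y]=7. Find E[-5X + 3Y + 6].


E[-5X + 3Y + 6] = -5*E[X] + 3*E[Y] + 6
= (-5)*(0) + (3)*(7) + (6)
= 0 + 21 + 6 = 27

27


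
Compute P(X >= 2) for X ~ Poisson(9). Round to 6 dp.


P(X>=2) = 1 - P(X<=1) = 1 - (e^(-9)*9^0/0! + e^(-9)*9^1/1!)
≈ 1 - (0.0001234098 + 0.0011106882)
= 1 - 0.0012340980 = 0.9987659020
≈ 0.998766

0.998766


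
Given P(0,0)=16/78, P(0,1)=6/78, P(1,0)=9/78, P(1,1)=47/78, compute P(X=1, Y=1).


Read from table: P(X=1, Y=1) = 47/78

47/78


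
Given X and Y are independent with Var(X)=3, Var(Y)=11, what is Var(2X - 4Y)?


Independence => Cov(X,Y)=0
Var(2X - 4Y) = 2^2*Var(X) + (-4)^2*Var(Y)
= 4*3 + 16*11 = 188

188


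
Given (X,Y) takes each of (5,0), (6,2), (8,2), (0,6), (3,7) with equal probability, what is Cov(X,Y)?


E[X]=22/5, E[Y]=17/5, E[XY]=49/5
Cov(X,Y) = E[XY] - E[X]E[Y] = 49/5 - 22/5*17/5 = -129/25

-129/25


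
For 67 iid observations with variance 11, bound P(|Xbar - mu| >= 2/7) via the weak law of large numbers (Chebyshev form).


Var(Xbar) = Var(X)/n = 11/67
Chebyshev: P(|Xbar-mu| >= 2/7) <= Var(Xbar)/(2/7)^2 = (11/67)/(4/49) = 539/268
Bound exceeds 1, so trivial bound: 1

1


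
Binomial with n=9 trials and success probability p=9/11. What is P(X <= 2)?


P(X<=2) = P(X=0) + P(X=1) + P(X=2)
= 512/2357947691 + 20736/2357947691 + 373248/2357947691
= 394496/2357947691

394496/2357947691


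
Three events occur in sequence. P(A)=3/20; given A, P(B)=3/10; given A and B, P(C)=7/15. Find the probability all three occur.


P(A∩B∩C) = P(A) * P(B|A) * P(C|A∩B)
= 3/20 * 3/10 * 7/15
= 9/200 * 7/15 = 21/1000

21/1000


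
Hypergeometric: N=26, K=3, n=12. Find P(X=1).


P(X=1) = C(3,1)*C(23,11) / C(26,12)
= 3*1352078 / 9657700
= 4056234/9657700 = 21/50

21/50


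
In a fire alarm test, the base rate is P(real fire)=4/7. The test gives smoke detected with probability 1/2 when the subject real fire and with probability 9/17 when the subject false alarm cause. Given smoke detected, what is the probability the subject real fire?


P(A) = P(A|B)P(B) + P(A|B')P(B') = 1/2*4/7 + 9/17*3/7 = 61/119
P(B|A) = P(A|B)P(B)/P(A) = (2/7)/(61/119) = 34/61

34/61


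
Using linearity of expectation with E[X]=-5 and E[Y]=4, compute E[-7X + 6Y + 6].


E[-7X + 6Y + 6] = -7*E[X] + 6*E[Y] + 6
= (-7)*(-5) + (6)*(4) + (6)
= 35 + 24 + 6 = 65

65


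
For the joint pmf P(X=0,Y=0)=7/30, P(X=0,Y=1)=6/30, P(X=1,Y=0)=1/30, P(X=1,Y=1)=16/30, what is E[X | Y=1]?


P(Y=1) = 22/30
E[X|Y=1] = (0*6 + 1*16)/22 = 16/22 = 8/11

8/11


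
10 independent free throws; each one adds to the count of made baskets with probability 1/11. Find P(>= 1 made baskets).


P(at least one) = 1 - P(none)
P(none) = (1 - 1/11)^10 = (10/11)^10 = 10000000000/25937424601
P(at least one) = 1 - 10000000000/25937424601 = 15937424601/25937424601

15937424601/25937424601


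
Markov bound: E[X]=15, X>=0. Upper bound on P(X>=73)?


Markov: P(X >= a) <= E[X]/a
P(X >= 73) <= 15/73

15/73


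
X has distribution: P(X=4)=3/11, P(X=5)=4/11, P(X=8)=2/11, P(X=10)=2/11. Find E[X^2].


E[X^2] = sum(g(x)*P(x))
= 16*3/11 + 25*4/11 + 64*2/11 + 100*2/11
= 476/11

476/11


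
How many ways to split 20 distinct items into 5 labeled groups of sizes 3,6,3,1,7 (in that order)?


20! = 2432902008176640000
Denominator: 3!=6 * 6!=720 * 3!=6 * 1!=1 * 7!=5040
Coefficient = 2432902008176640000 / 130636800 = 18623404800

18623404800


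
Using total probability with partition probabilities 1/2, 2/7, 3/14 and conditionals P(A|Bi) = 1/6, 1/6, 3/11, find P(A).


P(A) = P(A|B1)P(B1) + P(A|B2)P(B2) + P(A|B3)P(B3)
= 1/6*1/2 + 1/6*2/7 + 3/11*3/14
= 1/12 + 1/21 + 9/154 = 25/132

25/132


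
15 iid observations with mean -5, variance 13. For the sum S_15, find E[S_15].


E[S_n] = n*E[X_1] = 15*-5 = -75

-75


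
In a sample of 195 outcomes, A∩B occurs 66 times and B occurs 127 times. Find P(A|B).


P(A|B) = P(A∩B)/P(B) = (66/195)/(127/195) = 66/127

66/127


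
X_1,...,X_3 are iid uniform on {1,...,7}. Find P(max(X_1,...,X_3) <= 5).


P(max <= 5) = P(all X_i <= 5) = (P(X_1 <= 5))^3
= (5/7)^3 = 125/343

125/343


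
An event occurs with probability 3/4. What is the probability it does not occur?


P(A') = 1 - P(A) = 1 - 3/4 = 1/4

1/4


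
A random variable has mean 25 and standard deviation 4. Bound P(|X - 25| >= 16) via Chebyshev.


k = 16/4 = 4
Chebyshev: P(|X-mu| >= k*sigma) <= 1/k^2 = 1/4^2 = 1/16

1/16


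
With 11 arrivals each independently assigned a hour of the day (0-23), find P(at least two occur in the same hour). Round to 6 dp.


P(all different) = prod((24-i)/24 for i=0..10) = 0.065479
P(at least one match) = 1 - 0.065479 = 0.934521

0.934521


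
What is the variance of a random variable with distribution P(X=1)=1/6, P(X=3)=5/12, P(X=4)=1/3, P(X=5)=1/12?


E[X] = 19/6, E[X^2] = 34/3
Var(X) = E[X^2] - (E[X])^2 = 34/3 - (19/6)^2 = 47/36

47/36


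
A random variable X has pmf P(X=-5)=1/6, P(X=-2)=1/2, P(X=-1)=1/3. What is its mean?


E[X] = sum(x * P(x))
= -5*1/6 - 2*1/2 - 1*1/3
= -13/6

-13/6


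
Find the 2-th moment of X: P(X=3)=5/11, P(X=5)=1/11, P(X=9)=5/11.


E[X^2] = sum(x^2 * P(x))
= 9*5/11 + 25*1/11 + 81*5/11
= 475/11

475/11


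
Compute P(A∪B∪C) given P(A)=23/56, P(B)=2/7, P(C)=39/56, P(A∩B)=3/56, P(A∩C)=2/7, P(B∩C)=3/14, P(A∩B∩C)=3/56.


P(A∪B∪C) = P(A)+P(B)+P(C) - P(AB)-P(AC)-P(BC) + P(ABC)
= 23/56+2/7+39/56 - 3/56-2/7-3/14 + 3/56
= 25/28

25/28


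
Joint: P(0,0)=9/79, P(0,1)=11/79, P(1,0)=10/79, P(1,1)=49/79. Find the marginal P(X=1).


P(X=1) = P(1,0)+P(1,1) = 10/79 + 49/79 = 59/79

59/79


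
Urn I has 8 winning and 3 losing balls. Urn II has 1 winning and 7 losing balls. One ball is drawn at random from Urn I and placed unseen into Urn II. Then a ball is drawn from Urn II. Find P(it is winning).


P(transfer winning) = 8/11; P(transfer losing) = 3/11
If winning transferred: Urn II has 2 winning of 9, so P(winning|winning moved) = 2/9
If losing transferred: Urn II has 1 winning of 9, so P(winning|losing moved) = 1/9
By total probability: P(winning) = 8/11*2/9 + 3/11*1/9 = 19/99

19/99


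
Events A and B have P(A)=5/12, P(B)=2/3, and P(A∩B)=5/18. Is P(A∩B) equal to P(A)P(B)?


P(A)*P(B) = 5/12*2/3 = 5/18
P(A∩B) = 5/18, which equals P(A)P(B), so independent

Yes, A and B are independent


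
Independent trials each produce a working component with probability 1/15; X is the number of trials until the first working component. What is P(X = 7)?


P(X=7) = (1-p)^6 * p = (14/15)^6 * 1/15
= 7529536/11390625 * 1/15 = 7529536/170859375

7529536/170859375


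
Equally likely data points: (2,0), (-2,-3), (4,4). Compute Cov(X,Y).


E[X]=4/3, E[Y]=1/3, E[XY]=22/3
Cov(X,Y) = E[XY] - E[X]E[Y] = 22/3 - 4/3*1/3 = 62/9

62/9


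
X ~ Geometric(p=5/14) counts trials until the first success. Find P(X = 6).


P(X=6) = (1-p)^5 * p = (9/14)^5 * 5/14
= 59049/537824 * 5/14 = 295245/7529536

295245/7529536


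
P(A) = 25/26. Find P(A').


P(A') = 1 - P(A) = 1 - 25/26 = 1/26

1/26


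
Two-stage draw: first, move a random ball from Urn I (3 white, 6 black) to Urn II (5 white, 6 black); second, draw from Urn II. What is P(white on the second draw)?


P(transfer white) = 3/9 = 1/3; P(transfer black) = 2/3
If white transferred: Urn II has 6 white of 12, so P(white|white moved) = 1/2
If black transferred: Urn II has 5 white of 12, so P(white|black moved) = 5/12
By total probability: P(white) = 1/3*1/2 + 2/3*5/12 = 4/9

4/9


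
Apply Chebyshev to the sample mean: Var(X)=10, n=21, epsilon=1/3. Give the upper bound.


Var(Xbar) = Var(X)/n = 10/21
Chebyshev: P(|Xbar-mu| >= 1/3) <= Var(Xbar)/(1/3)^2 = (10/21)/(1/9) = 30/7
Bound exceeds 1, so trivial bound: 1

1


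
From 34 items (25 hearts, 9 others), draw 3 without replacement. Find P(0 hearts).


P(X=0) = C(25,0)*C(9,3) / C(34,3)
= 1*84 / 5984
= 84/5984 = 21/1496

21/1496


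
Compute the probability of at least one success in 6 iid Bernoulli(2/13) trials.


P(at least one) = 1 - P(none)
P(none) = (1 - 2/13)^6 = (11/13)^6 = 1771561/4826809
P(at least one) = 1 - 1771561/4826809 = 3055248/4826809

3055248/4826809


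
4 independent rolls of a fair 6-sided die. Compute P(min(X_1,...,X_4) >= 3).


P(min >= 3) = P(all X_i >= 3) = (P(X_1 >= 3))^4
= (4/6)^4 = (2/3)^4 = 16/81

16/81


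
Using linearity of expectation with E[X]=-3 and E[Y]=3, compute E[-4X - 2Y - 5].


E[-4X - 2Y - 5] = -4*E[X] - 2*E[Y] - 5
= (-4)*(-3) + (-2)*(3) + (-5)
= 12 - 6 - 5 = 1

1


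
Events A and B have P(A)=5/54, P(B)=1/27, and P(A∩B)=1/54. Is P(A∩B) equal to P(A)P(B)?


P(A)*P(B) = 5/54*1/27 = 5/1458
P(A∩B) = 1/54 != 5/1458, so not independent

No, A and B are not independent


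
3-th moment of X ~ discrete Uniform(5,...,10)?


E[X^3] = (1/6) * sum(x^3 for x=5..10)
= 2925/6 = 975/2

975/2


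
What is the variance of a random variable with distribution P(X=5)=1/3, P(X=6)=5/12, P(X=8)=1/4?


E[X] = 37/6, E[X^2] = 118/3
Var(X) = E[X^2] - (E[X])^2 = 118/3 - (37/6)^2 = 47/36

47/36


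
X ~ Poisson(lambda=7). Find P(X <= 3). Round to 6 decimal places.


P(X<=3) = e^(-7)*7^0/0! + e^(-7)*7^1/1! + e^(-7)*7^2/2! + e^(-7)*7^3/3!
≈ 0.0009118820 + 0.0063831738 + 0.0223411082 + 0.0521292524
= 0.0817654164
≈ 0.081765

0.081765


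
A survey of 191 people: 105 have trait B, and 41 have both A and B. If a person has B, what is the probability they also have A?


P(A|B) = P(A∩B)/P(B) = (41/191)/(105/191) = 41/105

41/105


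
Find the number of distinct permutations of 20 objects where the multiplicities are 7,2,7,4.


20! = 2432902008176640000
Denominator: 7!=5040 * 2!=2 * 7!=5040 * 4!=24
Coefficient = 2432902008176640000 / 1219276800 = 1995364800

1995364800


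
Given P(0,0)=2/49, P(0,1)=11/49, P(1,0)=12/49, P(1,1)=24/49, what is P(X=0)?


P(X=0) = P(0,0)+P(0,1) = 2/49 + 11/49 = 13/49

13/49


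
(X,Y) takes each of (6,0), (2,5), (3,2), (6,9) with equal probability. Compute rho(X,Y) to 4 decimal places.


Cov(X,Y) = 0.5000, Var(X) = 3.1875, Var(Y) = 11.5000
rho = Cov/(sqrt(VarX)*sqrt(VarY)) = 0.0826

0.0826


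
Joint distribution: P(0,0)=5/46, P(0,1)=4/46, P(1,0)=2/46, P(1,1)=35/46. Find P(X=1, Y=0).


Read from table: P(X=1, Y=0) = 2/46 = 1/23

1/23


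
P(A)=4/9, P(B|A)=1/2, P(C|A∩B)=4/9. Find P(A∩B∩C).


P(A∩B∩C) = P(A) * P(B|A) * P(C|A∩B)
= 4/9 * 1/2 * 4/9
= 2/9 * 4/9 = 8/81

8/81


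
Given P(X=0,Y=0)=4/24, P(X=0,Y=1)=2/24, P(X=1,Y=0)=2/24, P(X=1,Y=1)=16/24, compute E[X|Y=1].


P(Y=1) = 18/24
E[X|Y=1] = (0*2 + 1*16)/18 = 16/18 = 8/9

8/9


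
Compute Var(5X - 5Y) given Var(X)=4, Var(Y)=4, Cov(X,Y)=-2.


Var(5X - 5Y) = 5^2*Var(X) + (-5)^2*Var(Y) + 2*5*(-5)*Cov(X,Y)
= 25*4 + 25*4 - 50*(-2)
= 100 + 100 + 100 = 300

300


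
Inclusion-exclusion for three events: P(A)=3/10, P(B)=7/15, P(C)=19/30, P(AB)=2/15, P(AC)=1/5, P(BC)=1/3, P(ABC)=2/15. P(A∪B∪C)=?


P(A∪B∪C) = P(A)+P(B)+P(C) - P(AB)-P(AC)-P(BC) + P(ABC)
= 3/10+7/15+19/30 - 2/15-1/5-1/3 + 2/15
= 13/15

13/15


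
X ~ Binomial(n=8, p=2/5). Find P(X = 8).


P(X=8) = C(8,8) * p^8 * (1-p)^0
= 1 * 256/390625 * 1
= 256/390625

256/390625


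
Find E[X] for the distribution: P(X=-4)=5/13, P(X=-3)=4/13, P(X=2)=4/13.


E[X] = sum(x * P(x))
= -4*5/13 - 3*4/13 + 2*4/13
= -24/13

-24/13


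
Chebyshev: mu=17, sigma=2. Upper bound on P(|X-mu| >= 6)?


k = 6/2 = 3
Chebyshev: P(|X-mu| >= k*sigma) <= 1/k^2 = 1/3^2 = 1/9

1/9


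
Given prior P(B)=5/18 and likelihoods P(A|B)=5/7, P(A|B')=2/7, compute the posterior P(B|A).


P(A) = P(A|B)P(B) + P(A|B')P(B') = 5/7*5/18 + 2/7*13/18 = 17/42
P(B|A) = P(A|B)P(B)/P(A) = (25/126)/(17/42) = 25/51

25/51


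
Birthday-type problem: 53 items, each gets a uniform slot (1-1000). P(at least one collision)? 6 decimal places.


P(all different) = prod((1000-i)/1000 for i=0..52) = 0.245915
P(at least one match) = 1 - 0.245915 = 0.754085

0.754085


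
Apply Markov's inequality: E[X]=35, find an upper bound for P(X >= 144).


Markov: P(X >= a) <= E[X]/a
P(X >= 144) <= 35/144

35/144


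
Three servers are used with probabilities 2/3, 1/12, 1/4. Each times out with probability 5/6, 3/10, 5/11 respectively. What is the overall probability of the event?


P(A) = P(A|B1)P(B1) + P(A|B2)P(B2) + P(A|B3)P(B3)
= 5/6*2/3 + 3/10*1/12 + 5/11*1/4
= 5/9 + 1/40 + 5/44 = 2749/3960

2749/3960


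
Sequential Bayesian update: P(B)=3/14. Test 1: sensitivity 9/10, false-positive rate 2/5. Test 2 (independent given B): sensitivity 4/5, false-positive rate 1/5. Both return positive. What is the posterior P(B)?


After test 1: P(+) = 9/10*3/14 + 2/5*11/14 = 71/140
P(B|+) = (27/140)/(71/140) = 27/71
After test 2 (use post1 as new prior): P(+) = 4/5*27/71 + 1/5*44/71 = 152/355
P(B|+,+) = (108/355)/(152/355) = 27/38

27/38


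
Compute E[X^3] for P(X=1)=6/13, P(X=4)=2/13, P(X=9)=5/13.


E[X^3] = sum(g(x)*P(x))
= 1*6/13 + 64*2/13 + 729*5/13
= 3779/13

3779/13


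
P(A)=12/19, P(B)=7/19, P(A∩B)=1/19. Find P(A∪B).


P(A∪B) = P(A) + P(B) - P(A∩B)
= 12/19 + 7/19 - 1/19 = 18/19

18/19


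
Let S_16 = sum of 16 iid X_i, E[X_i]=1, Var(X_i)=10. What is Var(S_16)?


By independence, Var(S_n) = n*Var(X_1) = 16*10 = 160

160


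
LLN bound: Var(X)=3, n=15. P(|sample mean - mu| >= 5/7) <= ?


Var(Xbar) = Var(X)/n = 3/15
Chebyshev: P(|Xbar-mu| >= 5/7) <= Var(Xbar)/(5/7)^2 = (1/5)/(25/49) = 49/125

49/125


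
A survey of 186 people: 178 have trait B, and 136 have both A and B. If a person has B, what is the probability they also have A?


P(A|B) = P(A∩B)/P(B) = (136/186)/(178/186) = 136/178 = 68/89

68/89


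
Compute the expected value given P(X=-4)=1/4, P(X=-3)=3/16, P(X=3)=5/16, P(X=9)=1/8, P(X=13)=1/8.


E[X] = sum(x * P(x))
= -4*1/4 - 3*3/16 + 3*5/16 + 9*1/8 + 13*1/8
= 17/8

17/8


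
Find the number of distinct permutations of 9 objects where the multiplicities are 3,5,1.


9! = 362880
Denominator: 3!=6 * 5!=120 * 1!=1
Coefficient = 362880 / 720 = 504

504


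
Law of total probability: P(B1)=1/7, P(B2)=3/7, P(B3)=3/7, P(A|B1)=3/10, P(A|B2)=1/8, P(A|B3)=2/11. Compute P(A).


P(A) = P(A|B1)P(B1) + P(A|B2)P(B2) + P(A|B3)P(B3)
= 3/10*1/7 + 1/8*3/7 + 2/11*3/7
= 3/70 + 3/56 + 6/77 = 537/3080

537/3080


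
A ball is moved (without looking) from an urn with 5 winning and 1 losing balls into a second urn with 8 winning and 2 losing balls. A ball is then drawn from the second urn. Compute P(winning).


P(transfer winning) = 5/6; P(transfer losing) = 1/6
If winning transferred: Urn II has 9 winning of 11, so P(winning|winning moved) = 9/11
If losing transferred: Urn II has 8 winning of 11, so P(winning|losing moved) = 8/11
By total probability: P(winning) = 5/6*9/11 + 1/6*8/11 = 53/66

53/66


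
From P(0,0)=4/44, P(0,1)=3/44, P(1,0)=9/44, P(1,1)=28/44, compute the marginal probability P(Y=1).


P(Y=1) = P(0,1)+P(1,1) = 3/44 + 28/44 = 31/44

31/44


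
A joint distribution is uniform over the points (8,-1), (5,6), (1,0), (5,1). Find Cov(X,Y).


E[X]=19/4, E[Y]=3/2, E[XY]=27/4
Cov(X,Y) = E[XY] - E[X]E[Y] = 27/4 - 19/4*3/2 = -3/8

-3/8


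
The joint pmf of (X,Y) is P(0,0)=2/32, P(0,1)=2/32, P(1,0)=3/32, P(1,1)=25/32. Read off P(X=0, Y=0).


Read from table: P(X=0, Y=0) = 2/32 = 1/16

1/16


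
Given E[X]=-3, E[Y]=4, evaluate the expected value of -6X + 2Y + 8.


E[-6X + 2Y + 8] = -6*E[X] + 2*E[Y] + 8
= (-6)*(-3) + (2)*(4) + (8)
= 18 + 8 + 8 = 34

34


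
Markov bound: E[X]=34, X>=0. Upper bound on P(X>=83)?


Markov: P(X >= a) <= E[X]/a
P(X >= 83) <= 34/83

34/83


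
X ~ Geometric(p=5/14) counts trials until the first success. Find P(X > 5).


P(X > 5) = P(first 5 trials all fail) = (1-p)^5 = (9/14)^5 = 59049/537824

59049/537824


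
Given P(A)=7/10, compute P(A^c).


P(A') = 1 - P(A) = 1 - 7/10 = 3/10

3/10


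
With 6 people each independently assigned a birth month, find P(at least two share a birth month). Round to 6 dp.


P(all different) = prod((12-i)/12 for i=0..5) = 0.222801
P(at least one match) = 1 - 0.222801 = 0.777199

0.777199


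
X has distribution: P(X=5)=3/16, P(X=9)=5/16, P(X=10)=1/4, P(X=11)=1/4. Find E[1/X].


E[1/X] = sum(g(x)*P(x))
= 1/5*3/16 + 1/9*5/16 + 1/10*1/4 + 1/11*1/4
= 95/792

95/792


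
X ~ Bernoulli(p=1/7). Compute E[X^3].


For Bernoulli: X in {0,1}
E[X^3] = 0^3*(1-1/7) + 1^3*1/7 = 1/7

1/7


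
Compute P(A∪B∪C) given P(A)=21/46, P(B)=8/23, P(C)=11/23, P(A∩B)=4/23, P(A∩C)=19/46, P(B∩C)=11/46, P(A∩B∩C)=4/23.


P(A∪B∪C) = P(A)+P(B)+P(C) - P(AB)-P(AC)-P(BC) + P(ABC)
= 21/46+8/23+11/23 - 4/23-19/46-11/46 + 4/23
= 29/46

29/46


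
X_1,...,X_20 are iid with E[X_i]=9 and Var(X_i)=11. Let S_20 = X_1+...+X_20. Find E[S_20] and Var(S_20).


E[S_n] = n*mu = 20*9 = 180
Var(S_n) = n*sigma^2 = 20*11 = 220

E[S_20]=180, Var(S_20)=220


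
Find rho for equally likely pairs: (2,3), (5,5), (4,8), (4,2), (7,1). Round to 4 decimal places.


Cov(X,Y) = -1.1200, Var(X) = 2.6400, Var(Y) = 6.1600
rho = Cov/(sqrt(VarX)*sqrt(VarY)) = -0.2777

-0.2777


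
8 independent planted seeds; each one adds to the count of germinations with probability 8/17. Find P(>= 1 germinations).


P(at least one) = 1 - P(none)
P(none) = (1 - 8/17)^8 = (9/17)^8 = 43046721/6975757441
P(at least one) = 1 - 43046721/6975757441 = 6932710720/6975757441

6932710720/6975757441


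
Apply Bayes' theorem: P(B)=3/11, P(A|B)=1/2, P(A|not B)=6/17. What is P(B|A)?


P(A) = P(A|B)P(B) + P(A|B')P(B') = 1/2*3/11 + 6/17*8/11 = 147/374
P(B|A) = P(A|B)P(B)/P(A) = (3/22)/(147/374) = 17/49

17/49


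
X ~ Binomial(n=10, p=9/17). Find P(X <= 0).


P(X<=0) = P(X=0)
= 1073741824/2015993900449
= 1073741824/2015993900449

1073741824/2015993900449


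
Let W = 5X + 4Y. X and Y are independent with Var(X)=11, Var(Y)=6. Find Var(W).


Independence => Cov(X,Y)=0
Var(5X + 4Y) = 5^2*Var(X) + 4^2*Var(Y)
= 25*11 + 16*6 = 371

371


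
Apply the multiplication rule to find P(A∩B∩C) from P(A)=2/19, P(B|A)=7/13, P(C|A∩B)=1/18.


P(A∩B∩C) = P(A) * P(B|A) * P(C|A∩B)
= 2/19 * 7/13 * 1/18
= 14/247 * 1/18 = 7/2223

7/2223


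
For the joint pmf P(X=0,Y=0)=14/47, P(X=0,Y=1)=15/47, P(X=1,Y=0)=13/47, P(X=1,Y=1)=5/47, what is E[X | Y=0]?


P(Y=0) = 27/47
E[X|Y=0] = (0*14 + 1*13)/27 = 13/27

13/27


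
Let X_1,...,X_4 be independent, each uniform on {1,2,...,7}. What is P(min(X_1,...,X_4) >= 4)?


P(min >= 4) = P(all X_i >= 4) = (P(X_1 >= 4))^4
= (4/7)^4 = 256/2401

256/2401


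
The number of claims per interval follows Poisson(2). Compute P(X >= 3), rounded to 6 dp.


P(X>=3) = 1 - P(X<=2) = 1 - (e^(-2)*2^0/0! + e^(-2)*2^1/1! + e^(-2)*2^2/2!)
≈ 1 - (0.1353352832 + 0.2706705665 + 0.2706705665)
= 1 - 0.6766764162 = 0.3233235838
≈ 0.323324

0.323324


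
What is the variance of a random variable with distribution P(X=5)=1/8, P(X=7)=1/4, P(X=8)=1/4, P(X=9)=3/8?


E[X] = 31/4, E[X^2] = 247/4
Var(X) = E[X^2] - (E[X])^2 = 247/4 - (31/4)^2 = 27/16

27/16


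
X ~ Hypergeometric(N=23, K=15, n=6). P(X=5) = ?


P(X=5) = C(15,5)*C(8,1) / C(23,6)
= 3003*8 / 100947
= 24024/100947 = 104/437

104/437


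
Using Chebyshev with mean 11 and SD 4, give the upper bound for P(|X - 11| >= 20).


k = 20/4 = 5
Chebyshev: P(|X-mu| >= k*sigma) <= 1/k^2 = 1/5^2 = 1/25

1/25
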